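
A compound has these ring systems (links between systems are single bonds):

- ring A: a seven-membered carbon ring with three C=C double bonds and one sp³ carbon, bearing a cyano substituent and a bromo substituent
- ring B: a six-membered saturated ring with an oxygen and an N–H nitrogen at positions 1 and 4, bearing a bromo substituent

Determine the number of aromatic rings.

Ring A has one sp³ carbon, so it is not fully conjugated — not aromatic (cycloheptatriene).
Ring B has only sp³ atoms, so it is not fully conjugated — not aromatic (morpholine).
No ring is aromatic. Total: 0.

0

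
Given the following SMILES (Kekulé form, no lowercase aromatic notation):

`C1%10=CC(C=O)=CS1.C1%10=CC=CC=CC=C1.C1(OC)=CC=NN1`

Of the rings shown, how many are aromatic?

The SMILES encodes a five-membered ring of four carbons and one sulfur, with two C=C double bonds; an eight-membered carbon ring with four alternating C=C double bonds; a five-membered ring with two adjacent nitrogens (one bearing H, one in a double bond) and two double bonds.
The 5-membered ring with one sulfur has a continuous p-orbital overlap around the ring; 2 ring double bonds (4 π electrons) plus a heteroatom lone pair (2) give 6 π electrons. Since 6 = 4n+2 (n=1), it is aromatic (thiophene).
The 8-membered ring has only sp² ring atoms; a planar conformation would have a fully conjugated π system of 8 electrons. But 8 = 4(2), which is 4n not 4n+2, so it is not aromatic (cyclooctatetraene) — cyclooctatetraene distorts into a non-planar tub to avoid antiaromaticity.
The 5-membered ring with two adjacent nitrogens (one N–H, one =N–) is fully conjugated (every ring atom contributes a p orbital); 2 ring double bonds (4 π electrons) plus a heteroatom lone pair (2) give 6 π electrons. 6 = 4(1)+2, so it is aromatic (pyrazole).
2 of the 3 rings are aromatic. Total: 2.

2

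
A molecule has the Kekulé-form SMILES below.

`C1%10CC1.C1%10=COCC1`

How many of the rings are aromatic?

0

The SMILES encodes a three-membered saturated carbon ring; a five-membered ring of four carbons and one oxygen, with one C=C double bond and two sp³ carbons.
The 3-membered ring has only sp³ atoms, so it is not fully conjugated — not aromatic (cyclopropane).
The 5-membered ring with one oxygen has two sp³ carbons, so it is not fully conjugated — not aromatic (2,3-dihydrofuran).
None of the rings are aromatic. Total: 0.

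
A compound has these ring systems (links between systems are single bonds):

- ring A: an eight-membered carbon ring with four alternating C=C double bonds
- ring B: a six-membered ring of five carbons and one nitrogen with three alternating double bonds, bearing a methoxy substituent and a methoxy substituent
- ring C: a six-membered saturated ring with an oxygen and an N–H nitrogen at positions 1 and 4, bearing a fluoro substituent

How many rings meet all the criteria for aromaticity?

1

Ring A has only sp² ring atoms; a planar conformation would have a fully conjugated π system of 8 electrons. But 8 = 4(2), which is 4n not 4n+2, so ring A is not aromatic (cyclooctatetraene) — cyclooctatetraene distorts into a non-planar tub to avoid antiaromaticity.
Ring B is planar and fully conjugated; 3 ring double bonds give 6 π electrons. 6 = 4(1)+2, so ring B is aromatic (pyridine).
Ring C has only sp³ atoms, so it is not fully conjugated — not aromatic (morpholine).
Aromatic: B. Total: 1.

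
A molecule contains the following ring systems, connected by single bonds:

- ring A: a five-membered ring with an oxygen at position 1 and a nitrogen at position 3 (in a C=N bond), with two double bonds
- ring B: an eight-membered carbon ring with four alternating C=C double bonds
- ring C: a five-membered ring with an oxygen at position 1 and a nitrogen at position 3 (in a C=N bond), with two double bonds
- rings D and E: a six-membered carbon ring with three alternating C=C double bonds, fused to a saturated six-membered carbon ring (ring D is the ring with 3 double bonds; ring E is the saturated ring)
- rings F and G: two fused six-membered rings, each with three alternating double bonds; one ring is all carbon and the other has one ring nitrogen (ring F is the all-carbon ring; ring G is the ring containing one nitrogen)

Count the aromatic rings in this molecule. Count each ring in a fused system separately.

Ring A has a continuous p-orbital overlap around the ring; 2 ring double bonds (4 π electrons) plus a heteroatom lone pair (2) give 6 π electrons. Since 6 = 4n+2 (n=1), ring A is aromatic (oxazole).
Ring B has only sp² ring atoms; a planar conformation would have a fully conjugated π system of 8 electrons. But 8 = 4(2), which is 4n not 4n+2, so ring B is not aromatic (cyclooctatetraene) — cyclooctatetraene distorts into a non-planar tub to avoid antiaromaticity.
Ring C is fully conjugated (every ring atom contributes a p orbital); 2 ring double bonds (4 π electrons) plus a heteroatom lone pair (2) give 6 π electrons. Since 6 = 4n+2 (n=1), ring C is aromatic (oxazole).
Ring D is fully conjugated (every ring atom contributes a p orbital); 3 ring double bonds give 6 π electrons. 6 = 4(1)+2, so ring D is aromatic (benzene ring).
Ring E has four sp³ carbons, so it is not fully conjugated — not aromatic (cyclohexane ring).
Rings F and G form a fused bicyclic system (with one nitrogen) with 10 sp² atoms and 10 π electrons from ring double bonds. 10 = 4(2)+2, so the system is aromatic and both rings count as aromatic (quinoline).
Aromatic: A, C, D, F, G. Total: 5.

5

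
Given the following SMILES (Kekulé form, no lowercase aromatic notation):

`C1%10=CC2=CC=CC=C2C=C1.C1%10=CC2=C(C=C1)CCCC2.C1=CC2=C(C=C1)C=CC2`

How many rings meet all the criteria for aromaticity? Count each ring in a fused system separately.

4

The SMILES encodes two fused six-membered carbon rings, each with three alternating C=C double bonds; a six-membered carbon ring with three alternating C=C double bonds, fused to a saturated six-membered carbon ring; a six-membered carbon ring with three alternating C=C double bonds, fused to a five-membered carbon ring containing one C=C double bond and one sp³ carbon.
The fused 6/6-membered bicyclic is a single π system with 10 sp² atoms and 10 π electrons from ring double bonds. 10 = 4(2)+2, so the system is aromatic and both rings count as aromatic (naphthalene).
The 6-membered ring is planar and fully conjugated; 3 ring double bonds give 6 π electrons. 6 = 4(1)+2, so it is aromatic (benzene ring).
The second 6-membered ring has four sp³ carbons, so it is not fully conjugated — not aromatic (cyclohexane ring).
The third 6-membered ring is planar and fully conjugated; 3 ring double bonds give 6 π electrons. 6 = 4(1)+2, so it is aromatic (benzene ring).
The 5-membered ring has one sp³ carbon, so it is not fully conjugated — not aromatic (cyclopentene ring).
4 of the 6 rings are aromatic. Total: 4.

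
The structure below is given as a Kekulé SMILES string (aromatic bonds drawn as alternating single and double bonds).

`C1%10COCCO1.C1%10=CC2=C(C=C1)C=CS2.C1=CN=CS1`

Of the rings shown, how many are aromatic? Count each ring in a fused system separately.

The SMILES encodes a six-membered saturated ring with oxygens at positions 1 and 4; a six-membered carbon ring with three alternating C=C double bonds, fused to a five-membered ring containing one sulfur and two C=C double bonds; a five-membered ring with a sulfur at position 1 and a nitrogen at position 3 (in a C=N bond), with two double bonds.
The 6-membered ring with two oxygens (1,4) has only sp³ atoms, so it is not fully conjugated — not aromatic (1,4-dioxane).
The fused 6/5-membered bicyclic (with one sulfur) is a single π system with 9 sp² atoms and 10 π electrons from ring double bonds plus a heteroatom lone pair. 10 = 4(2)+2, so the system is aromatic and both rings count as aromatic (benzothiophene).
The 5-membered ring with one sulfur and one =N– is fully conjugated (every ring atom contributes a p orbital); 2 ring double bonds (4 π electrons) plus a heteroatom lone pair (2) give 6 π electrons. 6 = 4(1)+2, so it is aromatic (thiazole).
3 of the 4 rings are aromatic. Total: 3.

3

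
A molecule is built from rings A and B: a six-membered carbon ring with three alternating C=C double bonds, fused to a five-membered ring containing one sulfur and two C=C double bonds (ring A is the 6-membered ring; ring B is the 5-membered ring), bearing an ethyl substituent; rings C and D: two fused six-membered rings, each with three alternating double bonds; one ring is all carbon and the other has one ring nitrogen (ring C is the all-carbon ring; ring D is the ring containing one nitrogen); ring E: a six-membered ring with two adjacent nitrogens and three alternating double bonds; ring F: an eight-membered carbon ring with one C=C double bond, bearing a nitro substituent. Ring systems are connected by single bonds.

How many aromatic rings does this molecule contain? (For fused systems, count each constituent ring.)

5

Rings A and B form a fused bicyclic system (with one sulfur) with 9 sp² atoms and 10 π electrons from ring double bonds plus a heteroatom lone pair. 10 = 4(2)+2, so the system is aromatic and both rings count as aromatic (benzothiophene).
Rings C and D form a fused bicyclic system (with one nitrogen) with 10 sp² atoms and 10 π electrons from ring double bonds. 10 = 4(2)+2, so the system is aromatic and both rings count as aromatic (quinoline).
Ring E is fully conjugated (every ring atom contributes a p orbital); 3 ring double bonds give 6 π electrons. 6 = 4(1)+2, so ring E is aromatic (pyridazine).
Ring F has six sp³ carbons, so it is not fully conjugated — not aromatic (cyclooctene).
Aromatic: A, B, C, D, E. Total: 5.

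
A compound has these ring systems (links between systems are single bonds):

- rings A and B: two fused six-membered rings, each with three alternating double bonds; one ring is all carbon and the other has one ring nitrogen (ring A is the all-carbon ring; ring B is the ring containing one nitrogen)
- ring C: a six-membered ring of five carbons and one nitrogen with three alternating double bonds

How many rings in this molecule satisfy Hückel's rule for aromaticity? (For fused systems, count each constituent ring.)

3

Rings A and B form a fused bicyclic system (with one nitrogen) with 10 sp² atoms and 10 π electrons from ring double bonds. 10 = 4(2)+2, so the system is aromatic and both rings count as aromatic (quinoline).
Ring C is planar and fully conjugated; 3 ring double bonds give 6 π electrons. That satisfies 4n+2 with n=1, so ring C is aromatic (pyridine).
Aromatic: A, B, C. Total: 3.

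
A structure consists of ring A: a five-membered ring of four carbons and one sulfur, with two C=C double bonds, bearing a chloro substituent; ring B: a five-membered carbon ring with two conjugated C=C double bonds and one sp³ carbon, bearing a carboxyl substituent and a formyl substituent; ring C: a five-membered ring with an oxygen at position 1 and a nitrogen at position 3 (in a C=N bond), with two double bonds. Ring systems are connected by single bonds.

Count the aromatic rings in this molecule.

Ring A has a continuous p-orbital overlap around the ring; 2 ring double bonds (4 π electrons) plus a heteroatom lone pair (2) give 6 π electrons. That satisfies 4n+2 with n=1, so ring A is aromatic (thiophene).
Ring B has one sp³ carbon, so it is not fully conjugated — not aromatic (cyclopentadiene).
Ring C is fully conjugated (every ring atom contributes a p orbital); 2 ring double bonds (4 π electrons) plus a heteroatom lone pair (2) give 6 π electrons. 6 = 4(1)+2, so ring C is aromatic (oxazole).
Aromatic: A, C. Total: 2.

2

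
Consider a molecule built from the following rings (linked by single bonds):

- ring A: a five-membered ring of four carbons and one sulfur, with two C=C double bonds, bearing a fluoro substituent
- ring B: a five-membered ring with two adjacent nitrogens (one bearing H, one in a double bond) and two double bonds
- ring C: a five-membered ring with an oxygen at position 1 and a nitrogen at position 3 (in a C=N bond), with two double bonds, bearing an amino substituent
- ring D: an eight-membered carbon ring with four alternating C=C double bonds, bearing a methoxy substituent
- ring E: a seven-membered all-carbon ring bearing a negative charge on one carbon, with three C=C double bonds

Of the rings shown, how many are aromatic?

Ring A is planar and fully conjugated; 2 ring double bonds (4 π electrons) plus a heteroatom lone pair (2) give 6 π electrons. Since 6 = 4n+2 (n=1), ring A is aromatic (thiophene).
Ring B is fully conjugated (every ring atom contributes a p orbital); 2 ring double bonds (4 π electrons) plus a heteroatom lone pair (2) give 6 π electrons. 6 = 4(1)+2, so ring B is aromatic (pyrazole).
Ring C is fully conjugated (every ring atom contributes a p orbital); 2 ring double bonds (4 π electrons) plus a heteroatom lone pair (2) give 6 π electrons. Since 6 = 4n+2 (n=1), ring C is aromatic (oxazole).
Ring D has only sp² ring atoms; a planar conformation would have a fully conjugated π system of 8 electrons. But 8 = 4(2), which is 4n not 4n+2, so ring D is not aromatic (cyclooctatetraene) — cyclooctatetraene distorts into a non-planar tub to avoid antiaromaticity.
Ring E has only sp² ring atoms; a planar conformation would have a fully conjugated π system of 8 electrons. But 8 = 4(2), which is 4n not 4n+2, so ring E is not aromatic (cycloheptatrienyl anion).
Aromatic: A, B, C. Total: 3.

3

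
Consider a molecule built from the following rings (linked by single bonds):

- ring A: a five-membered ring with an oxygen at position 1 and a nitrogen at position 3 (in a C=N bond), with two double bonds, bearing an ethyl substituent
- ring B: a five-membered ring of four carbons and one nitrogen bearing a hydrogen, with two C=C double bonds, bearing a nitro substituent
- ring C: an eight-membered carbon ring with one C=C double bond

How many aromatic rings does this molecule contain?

Ring A is planar and fully conjugated; 2 ring double bonds (4 π electrons) plus a heteroatom lone pair (2) give 6 π electrons. Since 6 = 4n+2 (n=1), ring A is aromatic (oxazole).
Ring B is fully conjugated (every ring atom contributes a p orbital); 2 ring double bonds (4 π electrons) plus a heteroatom lone pair (2) give 6 π electrons. That satisfies 4n+2 with n=1, so ring B is aromatic (pyrrole).
Ring C has six sp³ carbons, so it is not fully conjugated — not aromatic (cyclooctene).
Aromatic: A, B. Total: 2.

2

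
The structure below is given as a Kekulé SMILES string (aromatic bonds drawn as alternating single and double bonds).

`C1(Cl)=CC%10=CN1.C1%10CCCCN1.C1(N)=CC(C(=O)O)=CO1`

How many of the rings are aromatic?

2

The SMILES encodes a five-membered ring of four carbons and one nitrogen bearing a hydrogen, with two C=C double bonds; a six-membered saturated ring of five carbons and one N–H nitrogen; a five-membered ring of four carbons and one oxygen, with two C=C double bonds.
The 5-membered ring with one N–H has a continuous p-orbital overlap around the ring; 2 ring double bonds (4 π electrons) plus a heteroatom lone pair (2) give 6 π electrons. That satisfies 4n+2 with n=1, so it is aromatic (pyrrole).
The 6-membered ring with one N–H has only sp³ atoms, so it is not fully conjugated — not aromatic (piperidine).
The 5-membered ring with one oxygen is planar and fully conjugated; 2 ring double bonds (4 π electrons) plus a heteroatom lone pair (2) give 6 π electrons. 6 = 4(1)+2, so it is aromatic (furan).
2 of the 3 rings are aromatic. Total: 2.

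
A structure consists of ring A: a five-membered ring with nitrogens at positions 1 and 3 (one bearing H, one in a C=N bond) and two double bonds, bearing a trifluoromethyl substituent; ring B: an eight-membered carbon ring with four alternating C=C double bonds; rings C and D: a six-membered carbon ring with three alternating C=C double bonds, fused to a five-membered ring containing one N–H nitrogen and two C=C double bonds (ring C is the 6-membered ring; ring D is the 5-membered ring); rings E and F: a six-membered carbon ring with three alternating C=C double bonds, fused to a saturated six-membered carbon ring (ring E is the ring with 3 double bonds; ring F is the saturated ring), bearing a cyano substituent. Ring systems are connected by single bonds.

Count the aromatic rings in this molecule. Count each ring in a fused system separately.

Ring A has a continuous p-orbital overlap around the ring; 2 ring double bonds (4 π electrons) plus a heteroatom lone pair (2) give 6 π electrons. Since 6 = 4n+2 (n=1), ring A is aromatic (imidazole).
Ring B has only sp² ring atoms; a planar conformation would have a fully conjugated π system of 8 electrons. But 8 = 4(2), which is 4n not 4n+2, so ring B is not aromatic (cyclooctatetraene) — cyclooctatetraene distorts into a non-planar tub to avoid antiaromaticity.
Rings C and D form a fused bicyclic system (with one N–H) with 9 sp² atoms and 10 π electrons from ring double bonds plus a heteroatom lone pair. 10 = 4(2)+2, so the system is aromatic and both rings count as aromatic (indole).
Ring E has a continuous p-orbital overlap around the ring; 3 ring double bonds give 6 π electrons. That satisfies 4n+2 with n=1, so ring E is aromatic (benzene ring).
Ring F has four sp³ carbons, so it is not fully conjugated — not aromatic (cyclohexane ring).
Aromatic: A, C, D, E. Total: 4.

4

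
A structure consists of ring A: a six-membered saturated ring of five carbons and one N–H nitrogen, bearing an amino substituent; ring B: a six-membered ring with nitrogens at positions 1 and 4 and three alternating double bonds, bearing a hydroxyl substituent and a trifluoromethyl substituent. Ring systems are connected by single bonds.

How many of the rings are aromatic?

1

Ring A has only sp³ atoms, so it is not fully conjugated — not aromatic (piperidine).
Ring B is fully conjugated (every ring atom contributes a p orbital); 3 ring double bonds give 6 π electrons. 6 = 4(1)+2, so ring B is aromatic (pyrazine).
Aromatic: B. Total: 1.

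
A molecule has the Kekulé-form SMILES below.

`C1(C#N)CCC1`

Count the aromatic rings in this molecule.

The SMILES encodes a four-membered saturated carbon ring.
The 4-membered ring has only sp³ atoms, so it is not fully conjugated — not aromatic (cyclobutane).

0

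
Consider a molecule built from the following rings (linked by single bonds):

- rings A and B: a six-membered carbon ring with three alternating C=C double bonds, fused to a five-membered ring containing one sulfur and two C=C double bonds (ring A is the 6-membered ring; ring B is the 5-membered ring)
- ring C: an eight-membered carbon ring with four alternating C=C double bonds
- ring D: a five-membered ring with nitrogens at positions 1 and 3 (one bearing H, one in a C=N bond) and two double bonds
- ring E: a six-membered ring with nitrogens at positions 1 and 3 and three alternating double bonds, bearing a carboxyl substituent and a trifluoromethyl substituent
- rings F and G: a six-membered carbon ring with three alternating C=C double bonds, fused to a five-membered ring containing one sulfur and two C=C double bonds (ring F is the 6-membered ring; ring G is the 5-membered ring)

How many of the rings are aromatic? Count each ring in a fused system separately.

Rings A and B form a fused bicyclic system (with one sulfur) with 9 sp² atoms and 10 π electrons from ring double bonds plus a heteroatom lone pair. 10 = 4(2)+2, so the system is aromatic and both rings count as aromatic (benzothiophene).
Ring C has only sp² ring atoms; a planar conformation would have a fully conjugated π system of 8 electrons. But 8 = 4(2), which is 4n not 4n+2, so ring C is not aromatic (cyclooctatetraene) — cyclooctatetraene distorts into a non-planar tub to avoid antiaromaticity.
Ring D is fully conjugated (every ring atom contributes a p orbital); 2 ring double bonds (4 π electrons) plus a heteroatom lone pair (2) give 6 π electrons. Since 6 = 4n+2 (n=1), ring D is aromatic (imidazole).
Ring E is planar and fully conjugated; 3 ring double bonds give 6 π electrons. That satisfies 4n+2 with n=1, so ring E is aromatic (pyrimidine).
Rings F and G form a fused bicyclic system (with one sulfur) with 9 sp² atoms and 10 π electrons from ring double bonds plus a heteroatom lone pair. 10 = 4(2)+2, so the system is aromatic and both rings count as aromatic (benzothiophene).
Aromatic: A, B, D, E, F, G. Total: 6.

6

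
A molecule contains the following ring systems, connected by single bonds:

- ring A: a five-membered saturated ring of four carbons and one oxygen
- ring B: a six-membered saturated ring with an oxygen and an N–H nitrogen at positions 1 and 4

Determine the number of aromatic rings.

Ring A has only sp³ atoms, so it is not fully conjugated — not aromatic (tetrahydrofuran).
Ring B has only sp³ atoms, so it is not fully conjugated — not aromatic (morpholine).
No ring is aromatic. Total: 0.

0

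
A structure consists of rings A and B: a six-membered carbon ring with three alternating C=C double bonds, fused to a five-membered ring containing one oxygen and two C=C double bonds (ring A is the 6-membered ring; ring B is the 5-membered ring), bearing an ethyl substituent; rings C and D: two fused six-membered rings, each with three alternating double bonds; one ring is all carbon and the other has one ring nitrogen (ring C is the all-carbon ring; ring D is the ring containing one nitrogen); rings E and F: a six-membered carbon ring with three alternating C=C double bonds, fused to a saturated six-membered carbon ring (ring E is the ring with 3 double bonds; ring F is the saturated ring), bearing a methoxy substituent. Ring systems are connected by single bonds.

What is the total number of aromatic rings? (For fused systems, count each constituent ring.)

Rings A and B form a fused bicyclic system (with one oxygen) with 9 sp² atoms and 10 π electrons from ring double bonds plus a heteroatom lone pair. 10 = 4(2)+2, so the system is aromatic and both rings count as aromatic (benzofuran).
Rings C and D form a fused bicyclic system (with one nitrogen) with 10 sp² atoms and 10 π electrons from ring double bonds. 10 = 4(2)+2, so the system is aromatic and both rings count as aromatic (quinoline).
Ring E has a continuous p-orbital overlap around the ring; 3 ring double bonds give 6 π electrons. Since 6 = 4n+2 (n=1), ring E is aromatic (benzene ring).
Ring F has four sp³ carbons, so it is not fully conjugated — not aromatic (cyclohexane ring).
Aromatic: A, B, C, D, E. Total: 5.

5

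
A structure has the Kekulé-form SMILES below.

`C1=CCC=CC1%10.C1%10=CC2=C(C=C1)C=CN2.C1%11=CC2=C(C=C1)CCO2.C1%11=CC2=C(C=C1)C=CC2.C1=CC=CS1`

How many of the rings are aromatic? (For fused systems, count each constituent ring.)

The SMILES encodes a six-membered carbon ring with two isolated C=C double bonds and two sp³ carbons; a six-membered carbon ring with three alternating C=C double bonds, fused to a five-membered ring containing one N–H nitrogen and two C=C double bonds; a six-membered carbon ring with three alternating C=C double bonds, fused to a five-membered ring containing one oxygen and two sp³ carbons; a six-membered carbon ring with three alternating C=C double bonds, fused to a five-membered carbon ring containing one C=C double bond and one sp³ carbon; a five-membered ring of four carbons and one sulfur, with two C=C double bonds.
The 6-membered ring has two sp³ carbons, so it is not fully conjugated — not aromatic (1,4-cyclohexadiene).
The fused 6/5-membered bicyclic (with one N–H) is a single π system with 9 sp² atoms and 10 π electrons from ring double bonds plus a heteroatom lone pair. 10 = 4(2)+2, so the system is aromatic and both rings count as aromatic (indole).
The second 6-membered ring is planar and fully conjugated; 3 ring double bonds give 6 π electrons. 6 = 4(1)+2, so it is aromatic (benzene ring).
The 5-membered ring with one oxygen has two sp³ carbons, so it is not fully conjugated — not aromatic (oxolane ring).
The third 6-membered ring is fully conjugated (every ring atom contributes a p orbital); 3 ring double bonds give 6 π electrons. 6 = 4(1)+2, so it is aromatic (benzene ring).
The 5-membered ring has one sp³ carbon, so it is not fully conjugated — not aromatic (cyclopentene ring).
The 5-membered ring with one sulfur has a continuous p-orbital overlap around the ring; 2 ring double bonds (4 π electrons) plus a heteroatom lone pair (2) give 6 π electrons. That satisfies 4n+2 with n=1, so it is aromatic (thiophene).
5 of the 8 rings are aromatic. Total: 5.

5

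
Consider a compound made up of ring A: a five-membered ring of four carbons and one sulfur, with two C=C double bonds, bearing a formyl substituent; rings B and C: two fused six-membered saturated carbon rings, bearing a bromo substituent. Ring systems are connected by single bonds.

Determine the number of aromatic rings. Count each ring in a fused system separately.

1

Ring A has a continuous p-orbital overlap around the ring; 2 ring double bonds (4 π electrons) plus a heteroatom lone pair (2) give 6 π electrons. That satisfies 4n+2 with n=1, so ring A is aromatic (thiophene).
Ring B has only sp³ atoms, so it is not fully conjugated — not aromatic (cyclohexane ring).
Ring C has only sp³ atoms, so it is not fully conjugated — not aromatic (cyclohexane ring).
Aromatic: A. Total: 1.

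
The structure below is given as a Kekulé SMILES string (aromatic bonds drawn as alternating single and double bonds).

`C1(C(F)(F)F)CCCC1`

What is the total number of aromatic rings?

0

The SMILES encodes a five-membered saturated carbon ring.
The 5-membered ring has only sp³ atoms, so it is not fully conjugated — not aromatic (cyclopentane).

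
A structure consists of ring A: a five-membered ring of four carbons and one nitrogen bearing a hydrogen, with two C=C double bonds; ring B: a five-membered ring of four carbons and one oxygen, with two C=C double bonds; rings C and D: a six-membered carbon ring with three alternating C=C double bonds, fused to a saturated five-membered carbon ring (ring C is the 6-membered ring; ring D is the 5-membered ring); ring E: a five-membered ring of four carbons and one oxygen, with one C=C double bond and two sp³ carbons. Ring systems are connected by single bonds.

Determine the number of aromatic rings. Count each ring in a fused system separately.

Ring A has a continuous p-orbital overlap around the ring; 2 ring double bonds (4 π electrons) plus a heteroatom lone pair (2) give 6 π electrons. Since 6 = 4n+2 (n=1), ring A is aromatic (pyrrole).
Ring B has a continuous p-orbital overlap around the ring; 2 ring double bonds (4 π electrons) plus a heteroatom lone pair (2) give 6 π electrons. That satisfies 4n+2 with n=1, so ring B is aromatic (furan).
Ring C is planar and fully conjugated; 3 ring double bonds give 6 π electrons. Since 6 = 4n+2 (n=1), ring C is aromatic (benzene ring).
Ring D has three sp³ carbons, so it is not fully conjugated — not aromatic (cyclopentane ring).
Ring E has two sp³ carbons, so it is not fully conjugated — not aromatic (2,3-dihydrofuran).
Aromatic: A, B, C. Total: 3.

3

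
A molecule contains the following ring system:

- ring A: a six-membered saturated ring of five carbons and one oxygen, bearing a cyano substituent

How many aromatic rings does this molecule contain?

0

Ring A has only sp³ atoms, so it is not fully conjugated — not aromatic (tetrahydropyran).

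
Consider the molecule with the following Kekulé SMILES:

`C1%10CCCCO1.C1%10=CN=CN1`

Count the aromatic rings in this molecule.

The SMILES encodes a six-membered saturated ring of five carbons and one oxygen; a five-membered ring with nitrogens at positions 1 and 3 (one bearing H, one in a C=N bond) and two double bonds.
The 6-membered ring with one oxygen has only sp³ atoms, so it is not fully conjugated — not aromatic (tetrahydropyran).
The 5-membered ring with two nitrogens (one N–H, one =N–) has a continuous p-orbital overlap around the ring; 2 ring double bonds (4 π electrons) plus a heteroatom lone pair (2) give 6 π electrons. Since 6 = 4n+2 (n=1), it is aromatic (imidazole).
1 of the 2 rings is aromatic. Total: 1.

1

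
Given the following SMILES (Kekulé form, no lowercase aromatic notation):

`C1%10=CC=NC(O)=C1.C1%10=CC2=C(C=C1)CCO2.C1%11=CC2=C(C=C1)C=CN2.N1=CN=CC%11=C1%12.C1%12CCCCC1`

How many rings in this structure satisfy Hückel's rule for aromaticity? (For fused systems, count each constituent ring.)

5

The SMILES encodes a six-membered ring of five carbons and one nitrogen with three alternating double bonds; a six-membered carbon ring with three alternating C=C double bonds, fused to a five-membered ring containing one oxygen and two sp³ carbons; a six-membered carbon ring with three alternating C=C double bonds, fused to a five-membered ring containing one N–H nitrogen and two C=C double bonds; a six-membered ring with nitrogens at positions 1 and 3 and three alternating double bonds; a six-membered saturated carbon ring.
The 6-membered ring with one nitrogen is fully conjugated (every ring atom contributes a p orbital); 3 ring double bonds give 6 π electrons. That satisfies 4n+2 with n=1, so it is aromatic (pyridine).
The 6-membered ring has a continuous p-orbital overlap around the ring; 3 ring double bonds give 6 π electrons. 6 = 4(1)+2, so it is aromatic (benzene ring).
The 5-membered ring with one oxygen has two sp³ carbons, so it is not fully conjugated — not aromatic (oxolane ring).
The fused 6/5-membered bicyclic (with one N–H) is a single π system with 9 sp² atoms and 10 π electrons from ring double bonds plus a heteroatom lone pair. 10 = 4(2)+2, so the system is aromatic and both rings count as aromatic (indole).
The 6-membered ring with two nitrogens (1,3) is planar and fully conjugated; 3 ring double bonds give 6 π electrons. That satisfies 4n+2 with n=1, so it is aromatic (pyrimidine).
The second 6-membered ring has only sp³ atoms, so it is not fully conjugated — not aromatic (cyclohexane).
5 of the 7 rings are aromatic. Total: 5.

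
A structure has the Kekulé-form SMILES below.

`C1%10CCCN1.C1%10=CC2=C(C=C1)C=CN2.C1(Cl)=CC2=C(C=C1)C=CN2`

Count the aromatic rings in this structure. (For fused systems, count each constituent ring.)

The SMILES encodes a five-membered saturated ring of four carbons and one N–H nitrogen; a six-membered carbon ring with three alternating C=C double bonds, fused to a five-membered ring containing one N–H nitrogen and two C=C double bonds; a six-membered carbon ring with three alternating C=C double bonds, fused to a five-membered ring containing one N–H nitrogen and two C=C double bonds.
The 5-membered ring with one N–H has only sp³ atoms, so it is not fully conjugated — not aromatic (pyrrolidine).
The fused 6/5-membered bicyclic (with one N–H) is a single π system with 9 sp² atoms and 10 π electrons from ring double bonds plus a heteroatom lone pair. 10 = 4(2)+2, so the system is aromatic and both rings count as aromatic (indole).
The fused 6/5-membered bicyclic (with one N–H) is a single π system with 9 sp² atoms and 10 π electrons from ring double bonds plus a heteroatom lone pair. 10 = 4(2)+2, so the system is aromatic and both rings count as aromatic (indole).
4 of the 5 rings are aromatic. Total: 4.

4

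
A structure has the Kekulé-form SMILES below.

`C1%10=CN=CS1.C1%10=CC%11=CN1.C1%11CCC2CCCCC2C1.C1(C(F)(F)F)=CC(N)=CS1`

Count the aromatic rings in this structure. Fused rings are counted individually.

3

The SMILES encodes a five-membered ring with a sulfur at position 1 and a nitrogen at position 3 (in a C=N bond), with two double bonds; a five-membered ring of four carbons and one nitrogen bearing a hydrogen, with two C=C double bonds; two fused six-membered saturated carbon rings; a five-membered ring of four carbons and one sulfur, with two C=C double bonds.
The 5-membered ring with one sulfur and one =N– is fully conjugated (every ring atom contributes a p orbital); 2 ring double bonds (4 π electrons) plus a heteroatom lone pair (2) give 6 π electrons. That satisfies 4n+2 with n=1, so it is aromatic (thiazole).
The 5-membered ring with one N–H is fully conjugated (every ring atom contributes a p orbital); 2 ring double bonds (4 π electrons) plus a heteroatom lone pair (2) give 6 π electrons. Since 6 = 4n+2 (n=1), it is aromatic (pyrrole).
The 6-membered ring has only sp³ atoms, so it is not fully conjugated — not aromatic (cyclohexane ring).
The second 6-membered ring has only sp³ atoms, so it is not fully conjugated — not aromatic (cyclohexane ring).
The 5-membered ring with one sulfur is planar and fully conjugated; 2 ring double bonds (4 π electrons) plus a heteroatom lone pair (2) give 6 π electrons. That satisfies 4n+2 with n=1, so it is aromatic (thiophene).
3 of the 5 rings are aromatic. Total: 3.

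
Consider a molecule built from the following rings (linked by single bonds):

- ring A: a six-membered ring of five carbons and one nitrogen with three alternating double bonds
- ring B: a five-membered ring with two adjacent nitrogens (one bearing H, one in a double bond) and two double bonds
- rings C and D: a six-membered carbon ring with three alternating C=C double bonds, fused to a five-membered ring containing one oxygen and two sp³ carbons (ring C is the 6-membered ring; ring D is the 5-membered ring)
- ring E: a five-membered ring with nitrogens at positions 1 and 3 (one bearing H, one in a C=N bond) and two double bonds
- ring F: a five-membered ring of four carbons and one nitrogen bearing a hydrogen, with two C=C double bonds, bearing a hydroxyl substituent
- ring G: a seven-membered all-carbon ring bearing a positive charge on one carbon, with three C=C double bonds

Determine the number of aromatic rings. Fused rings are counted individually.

Ring A has a continuous p-orbital overlap around the ring; 3 ring double bonds give 6 π electrons. That satisfies 4n+2 with n=1, so ring A is aromatic (pyridine).
Ring B is fully conjugated (every ring atom contributes a p orbital); 2 ring double bonds (4 π electrons) plus a heteroatom lone pair (2) give 6 π electrons. That satisfies 4n+2 with n=1, so ring B is aromatic (pyrazole).
Ring C has a continuous p-orbital overlap around the ring; 3 ring double bonds give 6 π electrons. 6 = 4(1)+2, so ring C is aromatic (benzene ring).
Ring D has two sp³ carbons, so it is not fully conjugated — not aromatic (oxolane ring).
Ring E is planar and fully conjugated; 2 ring double bonds (4 π electrons) plus a heteroatom lone pair (2) give 6 π electrons. 6 = 4(1)+2, so ring E is aromatic (imidazole).
Ring F has a continuous p-orbital overlap around the ring; 2 ring double bonds (4 π electrons) plus a heteroatom lone pair (2) give 6 π electrons. 6 = 4(1)+2, so ring F is aromatic (pyrrole).
Ring G is planar and fully conjugated; 3 ring double bonds (6 π electrons) plus the carbocation's empty p orbital (0, but keeps the ring conjugated) give 6 π electrons. Since 6 = 4n+2 (n=1), ring G is aromatic (tropylium cation).
Aromatic: A, B, C, E, F, G. Total: 6.

6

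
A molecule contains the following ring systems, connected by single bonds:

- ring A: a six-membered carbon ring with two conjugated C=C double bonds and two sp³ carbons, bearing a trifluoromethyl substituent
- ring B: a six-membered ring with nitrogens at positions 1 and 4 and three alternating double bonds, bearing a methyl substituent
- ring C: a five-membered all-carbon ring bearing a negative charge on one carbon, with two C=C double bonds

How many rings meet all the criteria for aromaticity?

2

Ring A has two sp³ carbons, so it is not fully conjugated — not aromatic (1,3-cyclohexadiene).
Ring B is fully conjugated (every ring atom contributes a p orbital); 3 ring double bonds give 6 π electrons. That satisfies 4n+2 with n=1, so ring B is aromatic (pyrazine).
Ring C has a continuous p-orbital overlap around the ring; 2 ring double bonds (4 π electrons) plus the carbanion lone pair (2) give 6 π electrons. Since 6 = 4n+2 (n=1), ring C is aromatic (cyclopentadienyl anion).
Aromatic: B, C. Total: 2.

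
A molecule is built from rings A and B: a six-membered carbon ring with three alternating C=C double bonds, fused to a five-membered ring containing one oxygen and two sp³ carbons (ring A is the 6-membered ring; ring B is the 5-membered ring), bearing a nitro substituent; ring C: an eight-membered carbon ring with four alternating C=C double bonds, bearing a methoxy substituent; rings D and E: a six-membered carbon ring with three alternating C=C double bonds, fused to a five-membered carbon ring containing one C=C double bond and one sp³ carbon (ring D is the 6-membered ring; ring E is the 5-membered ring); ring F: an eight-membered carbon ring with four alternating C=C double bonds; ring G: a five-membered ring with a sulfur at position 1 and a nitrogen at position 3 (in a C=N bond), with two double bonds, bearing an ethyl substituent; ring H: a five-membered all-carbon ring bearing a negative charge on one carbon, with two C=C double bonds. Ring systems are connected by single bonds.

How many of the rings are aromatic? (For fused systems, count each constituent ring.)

4

Ring A is fully conjugated (every ring atom contributes a p orbital); 3 ring double bonds give 6 π electrons. That satisfies 4n+2 with n=1, so ring A is aromatic (benzene ring).
Ring B has two sp³ carbons, so it is not fully conjugated — not aromatic (oxolane ring).
Ring C has only sp² ring atoms; a planar conformation would have a fully conjugated π system of 8 electrons. But 8 = 4(2), which is 4n not 4n+2, so ring C is not aromatic (cyclooctatetraene) — cyclooctatetraene distorts into a non-planar tub to avoid antiaromaticity.
Ring D has a continuous p-orbital overlap around the ring; 3 ring double bonds give 6 π electrons. 6 = 4(1)+2, so ring D is aromatic (benzene ring).
Ring E has one sp³ carbon, so it is not fully conjugated — not aromatic (cyclopentene ring).
Ring F has only sp² ring atoms; a planar conformation would have a fully conjugated π system of 8 electrons. But 8 = 4(2), which is 4n not 4n+2, so ring F is not aromatic (cyclooctatetraene) — cyclooctatetraene distorts into a non-planar tub to avoid antiaromaticity.
Ring G is planar and fully conjugated; 2 ring double bonds (4 π electrons) plus a heteroatom lone pair (2) give 6 π electrons. Since 6 = 4n+2 (n=1), ring G is aromatic (thiazole).
Ring H is fully conjugated (every ring atom contributes a p orbital); 2 ring double bonds (4 π electrons) plus the carbanion lone pair (2) give 6 π electrons. Since 6 = 4n+2 (n=1), ring H is aromatic (cyclopentadienyl anion).
Aromatic: A, D, G, H. Total: 4.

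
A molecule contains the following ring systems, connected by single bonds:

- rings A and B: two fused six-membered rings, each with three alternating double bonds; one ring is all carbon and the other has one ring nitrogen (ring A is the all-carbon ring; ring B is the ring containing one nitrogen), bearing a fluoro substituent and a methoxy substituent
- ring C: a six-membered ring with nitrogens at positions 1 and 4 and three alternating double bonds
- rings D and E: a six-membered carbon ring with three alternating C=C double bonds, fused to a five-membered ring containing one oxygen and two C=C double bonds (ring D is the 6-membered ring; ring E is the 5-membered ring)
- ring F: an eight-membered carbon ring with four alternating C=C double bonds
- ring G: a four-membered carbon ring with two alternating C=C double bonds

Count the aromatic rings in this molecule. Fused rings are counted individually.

5

Rings A and B form a fused bicyclic system (with one nitrogen) with 10 sp² atoms and 10 π electrons from ring double bonds. 10 = 4(2)+2, so the system is aromatic and both rings count as aromatic (quinoline).
Ring C has a continuous p-orbital overlap around the ring; 3 ring double bonds give 6 π electrons. Since 6 = 4n+2 (n=1), ring C is aromatic (pyrazine).
Rings D and E form a fused bicyclic system (with one oxygen) with 9 sp² atoms and 10 π electrons from ring double bonds plus a heteroatom lone pair. 10 = 4(2)+2, so the system is aromatic and both rings count as aromatic (benzofuran).
Ring F has only sp² ring atoms; a planar conformation would have a fully conjugated π system of 8 electrons. But 8 = 4(2), which is 4n not 4n+2, so ring F is not aromatic (cyclooctatetraene) — cyclooctatetraene distorts into a non-planar tub to avoid antiaromaticity.
Ring G has only sp² ring atoms; a planar conformation would have a fully conjugated π system of 4 electrons. But 4 = 4(1), which is 4n not 4n+2, so ring G is not aromatic (cyclobutadiene) — cyclobutadiene is antiaromatic and distorts to a rectangle.
Aromatic: A, B, C, D, E. Total: 5.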